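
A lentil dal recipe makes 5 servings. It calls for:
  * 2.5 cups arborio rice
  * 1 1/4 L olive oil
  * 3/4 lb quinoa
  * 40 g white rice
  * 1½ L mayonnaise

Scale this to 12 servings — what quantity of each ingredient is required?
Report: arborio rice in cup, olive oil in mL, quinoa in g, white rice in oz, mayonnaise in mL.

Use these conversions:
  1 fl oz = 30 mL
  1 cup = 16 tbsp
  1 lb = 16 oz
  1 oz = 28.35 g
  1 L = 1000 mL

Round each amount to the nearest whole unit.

arborio rice: 6 cup; olive oil: 3000 mL; quinoa: 816 g; white rice: 3 oz; mayonnaise: 3600 mL

Scaling factor: 12/5 = 2.4.
arborio rice: 2.5 cup × 12/5 = 6 cup
olive oil: 1.25 L × 12/5 × 1000 mL/L = 3000 mL
quinoa: 0.75 lb × 12/5 × 16 oz/lb × 28.35 g/oz ≈ 816 g
white rice: 40 g × 12/5 ÷ 28.35 g/oz ≈ 3 oz
mayonnaise: 1.5 L × 12/5 × 1000 mL/L = 3600 mL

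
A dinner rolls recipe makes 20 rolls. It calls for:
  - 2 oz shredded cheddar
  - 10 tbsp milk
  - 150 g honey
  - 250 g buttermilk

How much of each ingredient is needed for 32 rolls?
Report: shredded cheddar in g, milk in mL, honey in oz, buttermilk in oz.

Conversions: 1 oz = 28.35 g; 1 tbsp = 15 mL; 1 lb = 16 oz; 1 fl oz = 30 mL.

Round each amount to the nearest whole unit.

shredded cheddar: 91 g; milk: 240 mL; honey: 8 oz; buttermilk: 14 oz

Scaling factor: 32/20 = 8/5 = 1.6.
shredded cheddar: 2 oz × 8/5 × 28.35 g/oz ≈ 91 g
milk: 10 tbsp × 8/5 × 15 mL/tbsp = 240 mL
honey: 150 g × 8/5 ÷ 28.35 g/oz ≈ 8 oz
buttermilk: 250 g × 8/5 ÷ 28.35 g/oz ≈ 14 oz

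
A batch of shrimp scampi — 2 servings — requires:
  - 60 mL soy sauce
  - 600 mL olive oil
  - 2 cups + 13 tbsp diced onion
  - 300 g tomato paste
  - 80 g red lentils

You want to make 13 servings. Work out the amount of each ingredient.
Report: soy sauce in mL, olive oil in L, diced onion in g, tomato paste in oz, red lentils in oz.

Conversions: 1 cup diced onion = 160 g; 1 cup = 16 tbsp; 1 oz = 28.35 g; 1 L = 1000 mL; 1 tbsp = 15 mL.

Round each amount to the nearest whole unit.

Scaling factor: 13/2 = 6.5.
soy sauce: 60 mL × 13/2 = 390 mL
olive oil: 600 mL × 13/2 ÷ 1000 mL/L ≈ 4 L
diced onion: (2 cup + 13 tbsp = 2.8125 cup) × 13/2 × 160 g/cup = 2925 g
tomato paste: 300 g × 13/2 ÷ 28.35 g/oz ≈ 69 oz
red lentils: 80 g × 13/2 ÷ 28.35 g/oz ≈ 18 oz

soy sauce: 390 mL; olive oil: 4 L; diced onion: 2925 g; tomato paste: 69 oz; red lentils: 18 oz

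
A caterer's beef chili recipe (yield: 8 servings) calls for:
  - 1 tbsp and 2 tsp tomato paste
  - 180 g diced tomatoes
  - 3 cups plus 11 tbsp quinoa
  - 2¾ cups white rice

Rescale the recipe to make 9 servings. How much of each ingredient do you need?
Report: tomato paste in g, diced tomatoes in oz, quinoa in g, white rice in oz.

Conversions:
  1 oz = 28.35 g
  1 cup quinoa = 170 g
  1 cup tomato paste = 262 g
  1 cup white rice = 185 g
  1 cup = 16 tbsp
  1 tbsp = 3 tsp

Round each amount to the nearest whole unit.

Scaling factor: 9/8 = 1.125.
tomato paste: (1 tbsp + 2 tsp = 5/3 tbsp) × 9/8 ÷ 16 tbsp/cup × 262 g/cup ≈ 31 g
diced tomatoes: 180 g × 9/8 ÷ 28.35 g/oz ≈ 7 oz
quinoa: (3 cup + 11 tbsp = 3.6875 cup) × 9/8 × 170 g/cup ≈ 705 g
white rice: 2.75 cup × 9/8 × 185 g/cup ÷ 28.35 g/oz ≈ 20 oz

tomato paste: 31 g; diced tomatoes: 7 oz; quinoa: 705 g; white rice: 20 oz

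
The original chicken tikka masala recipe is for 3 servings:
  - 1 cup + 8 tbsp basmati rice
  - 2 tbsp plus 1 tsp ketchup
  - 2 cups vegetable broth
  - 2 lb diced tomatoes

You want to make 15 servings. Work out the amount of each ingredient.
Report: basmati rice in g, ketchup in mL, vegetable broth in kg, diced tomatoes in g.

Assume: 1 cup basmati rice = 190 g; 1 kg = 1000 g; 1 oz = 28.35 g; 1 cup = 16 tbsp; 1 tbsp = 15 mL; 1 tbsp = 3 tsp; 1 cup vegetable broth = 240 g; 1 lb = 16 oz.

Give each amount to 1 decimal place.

basmati rice: 1425.0 g; ketchup: 175.0 mL; vegetable broth: 2.4 kg; diced tomatoes: 4536.0 g

Scaling factor: 15/3 = 5.
basmati rice: (1 cup + 8 tbsp = 1.5 cup) × 5 × 190 g/cup = 1425.0 g
ketchup: (2 tbsp + 1 tsp = 7/3 tbsp) × 5 × 15 mL/tbsp = 175.0 mL
vegetable broth: 2 cup × 5 × 240 g/cup ÷ 1000 g/kg = 2.4 kg
diced tomatoes: 2 lb × 5 × 16 oz/lb × 28.35 g/oz = 4536.0 g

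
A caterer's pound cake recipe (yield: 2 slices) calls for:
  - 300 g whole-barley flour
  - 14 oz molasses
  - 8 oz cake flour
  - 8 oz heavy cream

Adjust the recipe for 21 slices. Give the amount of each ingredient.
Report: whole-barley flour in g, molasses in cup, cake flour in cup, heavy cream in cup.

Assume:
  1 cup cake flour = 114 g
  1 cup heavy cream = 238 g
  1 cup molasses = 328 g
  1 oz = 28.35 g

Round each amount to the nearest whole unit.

Scaling factor: 21/2 = 10.5.
whole-barley flour: 300 g × 21/2 = 3150 g
molasses: 14 oz × 21/2 × 28.35 g/oz ÷ 328 g/cup ≈ 13 cup
cake flour: 8 oz × 21/2 × 28.35 g/oz ÷ 114 g/cup ≈ 21 cup
heavy cream: 8 oz × 21/2 × 28.35 g/oz ÷ 238 g/cup ≈ 10 cup

whole-barley flour: 3150 g; molasses: 13 cup; cake flour: 21 cup; heavy cream: 10 cup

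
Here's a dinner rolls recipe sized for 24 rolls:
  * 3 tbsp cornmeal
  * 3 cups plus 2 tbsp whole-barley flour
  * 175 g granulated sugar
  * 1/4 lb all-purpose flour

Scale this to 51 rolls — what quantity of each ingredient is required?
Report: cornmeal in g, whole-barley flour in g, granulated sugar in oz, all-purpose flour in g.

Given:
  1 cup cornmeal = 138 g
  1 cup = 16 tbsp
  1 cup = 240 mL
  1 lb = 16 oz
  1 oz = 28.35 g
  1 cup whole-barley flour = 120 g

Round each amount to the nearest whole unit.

Scaling factor: 51/24 = 17/8 = 2.125.
cornmeal: 3 tbsp × 17/8 ÷ 16 tbsp/cup × 138 g/cup ≈ 55 g
whole-barley flour: (3 cup + 2 tbsp = 3.125 cup) × 17/8 × 120 g/cup ≈ 797 g
granulated sugar: 175 g × 17/8 ÷ 28.35 g/oz ≈ 13 oz
all-purpose flour: 0.25 lb × 17/8 × 16 oz/lb × 28.35 g/oz ≈ 241 g

cornmeal: 55 g; whole-barley flour: 797 g; granulated sugar: 13 oz; all-purpose flour: 241 g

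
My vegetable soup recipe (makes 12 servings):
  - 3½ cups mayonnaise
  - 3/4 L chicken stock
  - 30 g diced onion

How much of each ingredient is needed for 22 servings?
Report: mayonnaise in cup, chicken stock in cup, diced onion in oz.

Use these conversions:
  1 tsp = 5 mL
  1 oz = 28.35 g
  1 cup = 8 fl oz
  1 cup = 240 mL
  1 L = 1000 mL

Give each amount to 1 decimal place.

Scaling factor: 22/12 = 11/6.
mayonnaise: 3.5 cup × 11/6 ≈ 6.4 cup
chicken stock: 0.75 L × 11/6 × 1000 mL/L ÷ 240 mL/cup ≈ 5.7 cup
diced onion: 30 g × 11/6 ÷ 28.35 g/oz ≈ 1.9 oz

mayonnaise: 6.4 cup; chicken stock: 5.7 cup; diced onion: 1.9 oz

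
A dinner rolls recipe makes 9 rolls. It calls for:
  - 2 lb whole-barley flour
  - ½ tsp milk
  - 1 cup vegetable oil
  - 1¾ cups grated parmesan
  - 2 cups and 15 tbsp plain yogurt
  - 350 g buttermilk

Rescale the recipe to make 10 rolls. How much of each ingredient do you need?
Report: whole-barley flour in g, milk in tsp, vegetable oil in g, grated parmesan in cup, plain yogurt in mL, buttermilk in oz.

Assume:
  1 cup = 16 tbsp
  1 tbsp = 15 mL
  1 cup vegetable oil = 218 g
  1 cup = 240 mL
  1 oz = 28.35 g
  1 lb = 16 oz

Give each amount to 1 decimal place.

Scaling factor: 10/9.
whole-barley flour: 2 lb × 10/9 × 16 oz/lb × 28.35 g/oz = 1008.0 g
milk: 0.5 tsp × 10/9 ≈ 0.6 tsp
vegetable oil: 1 cup × 10/9 × 218 g/cup ≈ 242.2 g
grated parmesan: 1.75 cup × 10/9 ≈ 1.9 cup
plain yogurt: (2 cup + 15 tbsp = 2.9375 cup) × 10/9 × 240 mL/cup ≈ 783.3 mL
buttermilk: 350 g × 10/9 ÷ 28.35 g/oz ≈ 13.7 oz

whole-barley flour: 1008.0 g; milk: 0.6 tsp; vegetable oil: 242.2 g; grated parmesan: 1.9 cup; plain yogurt: 783.3 mL; buttermilk: 13.7 oz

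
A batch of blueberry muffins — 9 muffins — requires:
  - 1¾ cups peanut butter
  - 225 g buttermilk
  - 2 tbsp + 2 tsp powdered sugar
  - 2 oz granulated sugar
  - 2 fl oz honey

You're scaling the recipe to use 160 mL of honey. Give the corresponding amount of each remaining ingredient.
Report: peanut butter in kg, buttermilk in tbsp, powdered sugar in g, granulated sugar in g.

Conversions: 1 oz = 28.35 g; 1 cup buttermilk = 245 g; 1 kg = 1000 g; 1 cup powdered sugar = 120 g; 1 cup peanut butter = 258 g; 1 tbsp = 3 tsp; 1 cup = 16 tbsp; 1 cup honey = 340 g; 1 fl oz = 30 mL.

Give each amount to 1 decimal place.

peanut butter: 1.2 kg; buttermilk: 39.2 tbsp; powdered sugar: 53.3 g; granulated sugar: 151.2 g

The original recipe has 60 mL of honey, so the scaling factor is 160 ÷ 60 = 8/3.
peanut butter: 1.75 cup × 8/3 × 258 g/cup ÷ 1000 g/kg ≈ 1.2 kg
buttermilk: 225 g × 8/3 ÷ 245 g/cup × 16 tbsp/cup ≈ 39.2 tbsp
powdered sugar: (2 tbsp + 2 tsp = 8/3 tbsp) × 8/3 ÷ 16 tbsp/cup × 120 g/cup ≈ 53.3 g
granulated sugar: 2 oz × 8/3 × 28.35 g/oz = 151.2 g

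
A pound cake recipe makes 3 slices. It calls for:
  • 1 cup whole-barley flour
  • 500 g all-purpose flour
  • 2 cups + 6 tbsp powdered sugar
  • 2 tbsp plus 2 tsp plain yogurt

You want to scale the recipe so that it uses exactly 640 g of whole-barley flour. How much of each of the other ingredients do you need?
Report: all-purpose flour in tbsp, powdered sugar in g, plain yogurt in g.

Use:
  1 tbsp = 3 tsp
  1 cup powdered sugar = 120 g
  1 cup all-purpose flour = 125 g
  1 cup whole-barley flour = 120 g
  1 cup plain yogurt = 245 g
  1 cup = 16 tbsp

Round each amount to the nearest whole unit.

The original recipe has 120 g of whole-barley flour, so the scaling factor is 640 ÷ 120 = 16/3.
all-purpose flour: 500 g × 16/3 ÷ 125 g/cup × 16 tbsp/cup ≈ 341 tbsp
powdered sugar: (2 cup + 6 tbsp = 2.375 cup) × 16/3 × 120 g/cup = 1520 g
plain yogurt: (2 tbsp + 2 tsp = 8/3 tbsp) × 16/3 ÷ 16 tbsp/cup × 245 g/cup ≈ 218 g

all-purpose flour: 341 tbsp; powdered sugar: 1520 g; plain yogurt: 218 g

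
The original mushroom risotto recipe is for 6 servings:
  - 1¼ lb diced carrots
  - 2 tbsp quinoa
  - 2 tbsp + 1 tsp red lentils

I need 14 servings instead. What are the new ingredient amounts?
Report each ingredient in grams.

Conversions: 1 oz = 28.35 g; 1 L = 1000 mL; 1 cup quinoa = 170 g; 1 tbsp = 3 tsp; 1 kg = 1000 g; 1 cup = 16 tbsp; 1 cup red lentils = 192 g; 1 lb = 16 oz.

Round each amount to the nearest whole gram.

diced carrots: 1323 g; quinoa: 50 g; red lentils: 65 g

Scaling factor: 14/6 = 7/3.
diced carrots: 1.25 lb × 7/3 × 16 oz/lb × 28.35 g/oz = 1323 g
quinoa: 2 tbsp × 7/3 ÷ 16 tbsp/cup × 170 g/cup ≈ 50 g
red lentils: (2 tbsp + 1 tsp = 7/3 tbsp) × 7/3 ÷ 16 tbsp/cup × 192 g/cup ≈ 65 g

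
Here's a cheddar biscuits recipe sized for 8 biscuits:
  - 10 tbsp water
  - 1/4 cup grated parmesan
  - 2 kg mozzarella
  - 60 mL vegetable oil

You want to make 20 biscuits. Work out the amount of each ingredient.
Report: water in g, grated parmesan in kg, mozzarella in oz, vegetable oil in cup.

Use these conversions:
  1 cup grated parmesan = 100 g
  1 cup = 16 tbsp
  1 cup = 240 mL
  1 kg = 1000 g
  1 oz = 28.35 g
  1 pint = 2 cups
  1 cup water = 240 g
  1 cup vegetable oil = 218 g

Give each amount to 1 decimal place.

Scaling factor: 20/8 = 5/2 = 2.5.
water: 10 tbsp × 5/2 ÷ 16 tbsp/cup × 240 g/cup = 375.0 g
grated parmesan: 0.25 cup × 5/2 × 100 g/cup ÷ 1000 g/kg ≈ 0.1 kg
mozzarella: 2 kg × 5/2 × 1000 g/kg ÷ 28.35 g/oz ≈ 176.4 oz
vegetable oil: 60 mL × 5/2 ÷ 240 mL/cup ≈ 0.6 cup

water: 375.0 g; grated parmesan: 0.1 kg; mozzarella: 176.4 oz; vegetable oil: 0.6 cup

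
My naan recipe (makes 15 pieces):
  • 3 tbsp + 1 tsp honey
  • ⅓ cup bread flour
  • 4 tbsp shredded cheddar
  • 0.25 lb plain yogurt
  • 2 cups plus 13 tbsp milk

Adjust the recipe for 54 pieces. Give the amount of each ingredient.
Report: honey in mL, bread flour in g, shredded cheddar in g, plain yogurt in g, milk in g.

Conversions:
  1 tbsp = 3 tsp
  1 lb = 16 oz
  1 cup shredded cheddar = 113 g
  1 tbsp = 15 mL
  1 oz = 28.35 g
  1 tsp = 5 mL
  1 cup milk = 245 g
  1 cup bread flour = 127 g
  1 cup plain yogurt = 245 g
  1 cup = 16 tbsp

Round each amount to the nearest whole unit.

honey: 180 mL; bread flour: 152 g; shredded cheddar: 102 g; plain yogurt: 408 g; milk: 2481 g

Scaling factor: 54/15 = 18/5 = 3.6.
honey: (3 tbsp + 1 tsp = 10/3 tbsp) × 18/5 × 15 mL/tbsp = 180 mL
bread flour: 1/3 cup × 18/5 × 127 g/cup ≈ 152 g
shredded cheddar: 4 tbsp × 18/5 ÷ 16 tbsp/cup × 113 g/cup ≈ 102 g
plain yogurt: 0.25 lb × 18/5 × 16 oz/lb × 28.35 g/oz ≈ 408 g
milk: (2 cup + 13 tbsp = 2.8125 cup) × 18/5 × 245 g/cup ≈ 2481 g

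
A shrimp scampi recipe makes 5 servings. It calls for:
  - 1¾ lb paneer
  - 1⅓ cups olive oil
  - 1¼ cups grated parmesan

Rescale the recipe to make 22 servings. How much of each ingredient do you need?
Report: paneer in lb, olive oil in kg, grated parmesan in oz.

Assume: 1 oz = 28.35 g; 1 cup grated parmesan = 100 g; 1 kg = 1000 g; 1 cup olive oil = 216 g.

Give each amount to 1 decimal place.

paneer: 7.7 lb; olive oil: 1.3 kg; grated parmesan: 19.4 oz

Scaling factor: 22/5 = 4.4.
paneer: 1.75 lb × 22/5 = 7.7 lb
olive oil: 4/3 cup × 22/5 × 216 g/cup ÷ 1000 g/kg ≈ 1.3 kg
grated parmesan: 1.25 cup × 22/5 × 100 g/cup ÷ 28.35 g/oz ≈ 19.4 oz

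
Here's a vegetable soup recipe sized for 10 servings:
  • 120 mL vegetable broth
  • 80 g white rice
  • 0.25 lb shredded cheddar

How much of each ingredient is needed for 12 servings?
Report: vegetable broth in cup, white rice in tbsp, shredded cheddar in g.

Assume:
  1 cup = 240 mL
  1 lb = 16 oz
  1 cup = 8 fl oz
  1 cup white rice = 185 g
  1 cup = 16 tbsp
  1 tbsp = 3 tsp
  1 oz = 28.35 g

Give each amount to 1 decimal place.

Scaling factor: 12/10 = 6/5 = 1.2.
vegetable broth: 120 mL × 6/5 ÷ 240 mL/cup = 0.6 cup
white rice: 80 g × 6/5 ÷ 185 g/cup × 16 tbsp/cup ≈ 8.3 tbsp
shredded cheddar: 0.25 lb × 6/5 × 16 oz/lb × 28.35 g/oz ≈ 136.1 g

vegetable broth: 0.6 cup; white rice: 8.3 tbsp; shredded cheddar: 136.1 g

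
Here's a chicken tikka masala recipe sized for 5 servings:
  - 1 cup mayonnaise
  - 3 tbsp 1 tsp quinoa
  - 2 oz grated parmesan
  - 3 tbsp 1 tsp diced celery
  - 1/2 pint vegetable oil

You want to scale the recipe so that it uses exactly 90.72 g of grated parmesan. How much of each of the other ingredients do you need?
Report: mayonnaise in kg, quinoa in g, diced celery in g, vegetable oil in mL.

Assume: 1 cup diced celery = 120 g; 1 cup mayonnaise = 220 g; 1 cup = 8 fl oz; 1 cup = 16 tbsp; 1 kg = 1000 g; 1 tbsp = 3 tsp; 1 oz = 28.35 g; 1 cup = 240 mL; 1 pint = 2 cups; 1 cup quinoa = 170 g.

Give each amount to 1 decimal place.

The original recipe has 56.7 g of grated parmesan, so the scaling factor is 90.72 ÷ 56.7 = 8/5 = 1.6.
mayonnaise: 1 cup × 8/5 × 220 g/cup ÷ 1000 g/kg ≈ 0.4 kg
quinoa: (3 tbsp + 1 tsp = 10/3 tbsp) × 8/5 ÷ 16 tbsp/cup × 170 g/cup ≈ 56.7 g
diced celery: (3 tbsp + 1 tsp = 10/3 tbsp) × 8/5 ÷ 16 tbsp/cup × 120 g/cup = 40.0 g
vegetable oil: 0.5 pint × 8/5 × 2 cup/pint × 240 mL/cup = 384.0 mL

mayonnaise: 0.4 kg; quinoa: 56.7 g; diced celery: 40.0 g; vegetable oil: 384.0 mL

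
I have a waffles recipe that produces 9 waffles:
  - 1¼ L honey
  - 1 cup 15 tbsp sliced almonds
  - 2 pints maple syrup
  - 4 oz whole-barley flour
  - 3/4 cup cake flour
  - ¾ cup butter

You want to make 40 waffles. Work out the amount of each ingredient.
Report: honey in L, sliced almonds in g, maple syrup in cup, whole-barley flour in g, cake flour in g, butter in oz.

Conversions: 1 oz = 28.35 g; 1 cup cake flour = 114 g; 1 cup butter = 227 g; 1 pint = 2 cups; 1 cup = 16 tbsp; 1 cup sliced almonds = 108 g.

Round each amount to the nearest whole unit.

honey: 6 L; sliced almonds: 930 g; maple syrup: 18 cup; whole-barley flour: 504 g; cake flour: 380 g; butter: 27 oz

Scaling factor: 40/9.
honey: 1.25 L × 40/9 ≈ 6 L
sliced almonds: (1 cup + 15 tbsp = 1.9375 cup) × 40/9 × 108 g/cup = 930 g
maple syrup: 2 pint × 40/9 × 2 cup/pint ≈ 18 cup
whole-barley flour: 4 oz × 40/9 × 28.35 g/oz = 504 g
cake flour: 0.75 cup × 40/9 × 114 g/cup = 380 g
butter: 0.75 cup × 40/9 × 227 g/cup ÷ 28.35 g/oz ≈ 27 oz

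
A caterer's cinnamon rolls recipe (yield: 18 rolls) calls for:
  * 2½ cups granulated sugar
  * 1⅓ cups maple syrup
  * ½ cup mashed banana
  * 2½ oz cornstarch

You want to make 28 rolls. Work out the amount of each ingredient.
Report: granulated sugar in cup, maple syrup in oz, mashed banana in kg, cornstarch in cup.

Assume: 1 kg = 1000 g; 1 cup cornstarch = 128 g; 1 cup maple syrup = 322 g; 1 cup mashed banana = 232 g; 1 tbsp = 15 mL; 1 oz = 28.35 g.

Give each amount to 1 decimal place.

Scaling factor: 28/18 = 14/9.
granulated sugar: 2.5 cup × 14/9 ≈ 3.9 cup
maple syrup: 4/3 cup × 14/9 × 322 g/cup ÷ 28.35 g/oz ≈ 23.6 oz
mashed banana: 0.5 cup × 14/9 × 232 g/cup ÷ 1000 g/kg ≈ 0.2 kg
cornstarch: 2.5 oz × 14/9 × 28.35 g/oz ÷ 128 g/cup ≈ 0.9 cup

granulated sugar: 3.9 cup; maple syrup: 23.6 oz; mashed banana: 0.2 kg; cornstarch: 0.9 cup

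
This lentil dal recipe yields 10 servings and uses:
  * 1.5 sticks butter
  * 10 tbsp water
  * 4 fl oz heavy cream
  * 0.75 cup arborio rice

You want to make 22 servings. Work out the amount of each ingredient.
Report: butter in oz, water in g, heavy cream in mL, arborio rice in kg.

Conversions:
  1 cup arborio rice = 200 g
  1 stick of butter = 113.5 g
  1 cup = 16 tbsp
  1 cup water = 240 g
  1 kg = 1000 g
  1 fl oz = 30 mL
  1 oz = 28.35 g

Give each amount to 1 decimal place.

Scaling factor: 22/10 = 11/5 = 2.2.
butter: 1.5 stick × 11/5 × 113.5 g/stick ÷ 28.35 g/oz ≈ 13.2 oz
water: 10 tbsp × 11/5 ÷ 16 tbsp/cup × 240 g/cup = 330.0 g
heavy cream: 4 fl oz × 11/5 × 30 mL/fl oz = 264.0 mL
arborio rice: 0.75 cup × 11/5 × 200 g/cup ÷ 1000 g/kg ≈ 0.3 kg

butter: 13.2 oz; water: 330.0 g; heavy cream: 264.0 mL; arborio rice: 0.3 kg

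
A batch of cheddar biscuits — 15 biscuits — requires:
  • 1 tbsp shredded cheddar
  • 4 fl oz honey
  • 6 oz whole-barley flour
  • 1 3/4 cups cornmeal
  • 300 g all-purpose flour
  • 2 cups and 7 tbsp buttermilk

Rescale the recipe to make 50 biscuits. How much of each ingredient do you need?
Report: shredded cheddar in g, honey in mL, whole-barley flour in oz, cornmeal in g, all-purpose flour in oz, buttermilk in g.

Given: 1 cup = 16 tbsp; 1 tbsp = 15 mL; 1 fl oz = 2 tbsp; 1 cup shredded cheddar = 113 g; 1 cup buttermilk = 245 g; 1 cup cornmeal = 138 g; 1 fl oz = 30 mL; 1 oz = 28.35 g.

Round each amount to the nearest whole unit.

shredded cheddar: 24 g; honey: 400 mL; whole-barley flour: 20 oz; cornmeal: 805 g; all-purpose flour: 35 oz; buttermilk: 1991 g

Scaling factor: 50/15 = 10/3.
shredded cheddar: 1 tbsp × 10/3 ÷ 16 tbsp/cup × 113 g/cup ≈ 24 g
honey: 4 fl oz × 10/3 × 30 mL/fl oz = 400 mL
whole-barley flour: 6 oz × 10/3 = 20 oz
cornmeal: 1.75 cup × 10/3 × 138 g/cup = 805 g
all-purpose flour: 300 g × 10/3 ÷ 28.35 g/oz ≈ 35 oz
buttermilk: (2 cup + 7 tbsp = 2.4375 cup) × 10/3 × 245 g/cup ≈ 1991 g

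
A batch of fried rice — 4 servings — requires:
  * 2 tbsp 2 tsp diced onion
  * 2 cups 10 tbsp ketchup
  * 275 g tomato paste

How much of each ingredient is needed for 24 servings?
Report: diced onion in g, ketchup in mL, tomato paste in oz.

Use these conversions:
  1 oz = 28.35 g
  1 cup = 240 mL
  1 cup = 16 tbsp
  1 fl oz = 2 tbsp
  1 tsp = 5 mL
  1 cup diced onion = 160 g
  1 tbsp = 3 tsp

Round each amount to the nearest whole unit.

diced onion: 160 g; ketchup: 3780 mL; tomato paste: 58 oz

Scaling factor: 24/4 = 6.
diced onion: (2 tbsp + 2 tsp = 8/3 tbsp) × 6 ÷ 16 tbsp/cup × 160 g/cup = 160 g
ketchup: (2 cup + 10 tbsp = 2.625 cup) × 6 × 240 mL/cup = 3780 mL
tomato paste: 275 g × 6 ÷ 28.35 g/oz ≈ 58 oz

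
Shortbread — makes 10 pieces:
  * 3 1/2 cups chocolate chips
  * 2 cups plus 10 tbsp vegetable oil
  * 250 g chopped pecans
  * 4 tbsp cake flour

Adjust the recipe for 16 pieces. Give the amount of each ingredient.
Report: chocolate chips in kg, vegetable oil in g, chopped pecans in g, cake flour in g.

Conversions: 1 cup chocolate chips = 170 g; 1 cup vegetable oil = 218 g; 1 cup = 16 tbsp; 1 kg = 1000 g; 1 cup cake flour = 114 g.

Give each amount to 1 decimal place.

Scaling factor: 16/10 = 8/5 = 1.6.
chocolate chips: 3.5 cup × 8/5 × 170 g/cup ÷ 1000 g/kg ≈ 1.0 kg
vegetable oil: (2 cup + 10 tbsp = 2.625 cup) × 8/5 × 218 g/cup = 915.6 g
chopped pecans: 250 g × 8/5 = 400.0 g
cake flour: 4 tbsp × 8/5 ÷ 16 tbsp/cup × 114 g/cup = 45.6 g

chocolate chips: 1.0 kg; vegetable oil: 915.6 g; chopped pecans: 400.0 g; cake flour: 45.6 g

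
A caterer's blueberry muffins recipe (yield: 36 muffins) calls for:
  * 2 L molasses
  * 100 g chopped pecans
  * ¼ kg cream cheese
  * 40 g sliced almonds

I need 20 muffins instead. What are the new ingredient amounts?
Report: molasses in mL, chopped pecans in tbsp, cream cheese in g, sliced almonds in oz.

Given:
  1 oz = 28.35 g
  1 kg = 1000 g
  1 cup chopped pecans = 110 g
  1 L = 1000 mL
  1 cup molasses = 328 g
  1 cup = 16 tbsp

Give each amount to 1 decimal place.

Scaling factor: 20/36 = 5/9.
molasses: 2 L × 5/9 × 1000 mL/L ≈ 1111.1 mL
chopped pecans: 100 g × 5/9 ÷ 110 g/cup × 16 tbsp/cup ≈ 8.1 tbsp
cream cheese: 0.25 kg × 5/9 × 1000 g/kg ≈ 138.9 g
sliced almonds: 40 g × 5/9 ÷ 28.35 g/oz ≈ 0.8 oz

molasses: 1111.1 mL; chopped pecans: 8.1 tbsp; cream cheese: 138.9 g; sliced almonds: 0.8 oz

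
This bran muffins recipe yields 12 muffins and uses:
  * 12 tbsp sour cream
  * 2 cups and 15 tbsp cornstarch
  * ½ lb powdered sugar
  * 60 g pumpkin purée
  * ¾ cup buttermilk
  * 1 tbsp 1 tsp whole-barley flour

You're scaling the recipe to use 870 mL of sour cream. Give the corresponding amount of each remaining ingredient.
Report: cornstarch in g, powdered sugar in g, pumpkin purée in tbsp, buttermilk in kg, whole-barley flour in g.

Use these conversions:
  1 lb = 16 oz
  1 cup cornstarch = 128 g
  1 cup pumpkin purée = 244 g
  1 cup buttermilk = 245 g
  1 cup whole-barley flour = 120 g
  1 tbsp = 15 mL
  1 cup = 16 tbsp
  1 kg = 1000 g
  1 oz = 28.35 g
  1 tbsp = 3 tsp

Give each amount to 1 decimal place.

cornstarch: 1817.3 g; powdered sugar: 1096.2 g; pumpkin purée: 19.0 tbsp; buttermilk: 0.9 kg; whole-barley flour: 48.3 g

The original recipe has 180 mL of sour cream, so the scaling factor is 870 ÷ 180 = 29/6.
cornstarch: (2 cup + 15 tbsp = 2.9375 cup) × 29/6 × 128 g/cup ≈ 1817.3 g
powdered sugar: 0.5 lb × 29/6 × 16 oz/lb × 28.35 g/oz = 1096.2 g
pumpkin purée: 60 g × 29/6 ÷ 244 g/cup × 16 tbsp/cup ≈ 19.0 tbsp
buttermilk: 0.75 cup × 29/6 × 245 g/cup ÷ 1000 g/kg ≈ 0.9 kg
whole-barley flour: (1 tbsp + 1 tsp = 4/3 tbsp) × 29/6 ÷ 16 tbsp/cup × 120 g/cup ≈ 48.3 g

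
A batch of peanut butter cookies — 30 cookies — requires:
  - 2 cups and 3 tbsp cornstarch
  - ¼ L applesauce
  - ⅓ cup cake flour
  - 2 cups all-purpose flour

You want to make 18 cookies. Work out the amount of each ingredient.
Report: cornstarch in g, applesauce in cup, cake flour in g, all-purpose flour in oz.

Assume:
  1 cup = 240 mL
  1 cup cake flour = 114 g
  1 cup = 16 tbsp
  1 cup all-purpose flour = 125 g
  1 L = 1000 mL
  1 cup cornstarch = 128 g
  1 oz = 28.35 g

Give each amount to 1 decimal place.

Scaling factor: 18/30 = 3/5 = 0.6.
cornstarch: (2 cup + 3 tbsp = 2.1875 cup) × 3/5 × 128 g/cup = 168.0 g
applesauce: 0.25 L × 3/5 × 1000 mL/L ÷ 240 mL/cup ≈ 0.6 cup
cake flour: 1/3 cup × 3/5 × 114 g/cup = 22.8 g
all-purpose flour: 2 cup × 3/5 × 125 g/cup ÷ 28.35 g/oz ≈ 5.3 oz

cornstarch: 168.0 g; applesauce: 0.6 cup; cake flour: 22.8 g; all-purpose flour: 5.3 oz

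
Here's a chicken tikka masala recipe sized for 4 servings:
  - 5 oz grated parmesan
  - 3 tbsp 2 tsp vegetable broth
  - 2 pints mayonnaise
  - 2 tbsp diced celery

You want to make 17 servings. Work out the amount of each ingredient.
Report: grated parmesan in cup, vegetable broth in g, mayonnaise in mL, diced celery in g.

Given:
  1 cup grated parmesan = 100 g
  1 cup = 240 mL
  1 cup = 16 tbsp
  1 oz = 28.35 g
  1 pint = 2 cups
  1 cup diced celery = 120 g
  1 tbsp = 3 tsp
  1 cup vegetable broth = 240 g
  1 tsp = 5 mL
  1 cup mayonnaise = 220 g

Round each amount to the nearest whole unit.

grated parmesan: 6 cup; vegetable broth: 234 g; mayonnaise: 4080 mL; diced celery: 64 g

Scaling factor: 17/4 = 4.25.
grated parmesan: 5 oz × 17/4 × 28.35 g/oz ÷ 100 g/cup ≈ 6 cup
vegetable broth: (3 tbsp + 2 tsp = 11/3 tbsp) × 17/4 ÷ 16 tbsp/cup × 240 g/cup ≈ 234 g
mayonnaise: 2 pint × 17/4 × 2 cup/pint × 240 mL/cup = 4080 mL
diced celery: 2 tbsp × 17/4 ÷ 16 tbsp/cup × 120 g/cup ≈ 64 g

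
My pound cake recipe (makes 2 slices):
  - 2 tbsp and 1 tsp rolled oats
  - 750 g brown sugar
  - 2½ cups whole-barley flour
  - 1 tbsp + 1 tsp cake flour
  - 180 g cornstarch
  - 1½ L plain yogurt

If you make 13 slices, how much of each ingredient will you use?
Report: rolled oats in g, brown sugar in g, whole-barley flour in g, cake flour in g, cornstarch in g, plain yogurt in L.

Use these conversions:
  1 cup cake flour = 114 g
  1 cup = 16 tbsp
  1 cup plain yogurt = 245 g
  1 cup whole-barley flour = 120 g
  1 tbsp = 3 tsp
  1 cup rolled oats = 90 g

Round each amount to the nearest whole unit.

rolled oats: 85 g; brown sugar: 4875 g; whole-barley flour: 1950 g; cake flour: 62 g; cornstarch: 1170 g; plain yogurt: 10 L

Scaling factor: 13/2 = 6.5.
rolled oats: (2 tbsp + 1 tsp = 7/3 tbsp) × 13/2 ÷ 16 tbsp/cup × 90 g/cup ≈ 85 g
brown sugar: 750 g × 13/2 = 4875 g
whole-barley flour: 2.5 cup × 13/2 × 120 g/cup = 1950 g
cake flour: (1 tbsp + 1 tsp = 4/3 tbsp) × 13/2 ÷ 16 tbsp/cup × 114 g/cup ≈ 62 g
cornstarch: 180 g × 13/2 = 1170 g
plain yogurt: 1.5 L × 13/2 ≈ 10 L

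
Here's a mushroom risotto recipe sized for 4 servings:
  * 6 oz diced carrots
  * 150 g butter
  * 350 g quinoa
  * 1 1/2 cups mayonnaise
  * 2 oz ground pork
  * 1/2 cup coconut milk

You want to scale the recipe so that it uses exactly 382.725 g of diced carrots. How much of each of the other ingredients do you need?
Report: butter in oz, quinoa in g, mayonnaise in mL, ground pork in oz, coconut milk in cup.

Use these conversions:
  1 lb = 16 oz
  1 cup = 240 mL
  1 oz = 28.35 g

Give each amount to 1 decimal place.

butter: 11.9 oz; quinoa: 787.5 g; mayonnaise: 810.0 mL; ground pork: 4.5 oz; coconut milk: 1.1 cup

The original recipe has 170.1 g of diced carrots, so the scaling factor is 382.725 ÷ 170.1 = 9/4 = 2.25.
butter: 150 g × 9/4 ÷ 28.35 g/oz ≈ 11.9 oz
quinoa: 350 g × 9/4 = 787.5 g
mayonnaise: 1.5 cup × 9/4 × 240 mL/cup = 810.0 mL
ground pork: 2 oz × 9/4 = 4.5 oz
coconut milk: 0.5 cup × 9/4 ≈ 1.1 cup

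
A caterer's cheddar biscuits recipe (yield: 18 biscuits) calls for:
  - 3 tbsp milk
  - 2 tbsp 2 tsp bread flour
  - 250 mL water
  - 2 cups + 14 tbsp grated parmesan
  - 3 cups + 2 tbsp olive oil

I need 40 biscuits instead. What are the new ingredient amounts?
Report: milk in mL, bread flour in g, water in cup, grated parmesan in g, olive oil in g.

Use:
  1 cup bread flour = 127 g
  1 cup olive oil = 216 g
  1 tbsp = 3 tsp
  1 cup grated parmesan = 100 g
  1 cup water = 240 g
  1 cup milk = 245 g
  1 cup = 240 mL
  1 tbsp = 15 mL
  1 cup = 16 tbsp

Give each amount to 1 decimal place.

milk: 100.0 mL; bread flour: 47.0 g; water: 2.3 cup; grated parmesan: 638.9 g; olive oil: 1500.0 g

Scaling factor: 40/18 = 20/9.
milk: 3 tbsp × 20/9 × 15 mL/tbsp = 100.0 mL
bread flour: (2 tbsp + 2 tsp = 8/3 tbsp) × 20/9 ÷ 16 tbsp/cup × 127 g/cup ≈ 47.0 g
water: 250 mL × 20/9 ÷ 240 mL/cup ≈ 2.3 cup
grated parmesan: (2 cup + 14 tbsp = 2.875 cup) × 20/9 × 100 g/cup ≈ 638.9 g
olive oil: (3 cup + 2 tbsp = 3.125 cup) × 20/9 × 216 g/cup = 1500.0 g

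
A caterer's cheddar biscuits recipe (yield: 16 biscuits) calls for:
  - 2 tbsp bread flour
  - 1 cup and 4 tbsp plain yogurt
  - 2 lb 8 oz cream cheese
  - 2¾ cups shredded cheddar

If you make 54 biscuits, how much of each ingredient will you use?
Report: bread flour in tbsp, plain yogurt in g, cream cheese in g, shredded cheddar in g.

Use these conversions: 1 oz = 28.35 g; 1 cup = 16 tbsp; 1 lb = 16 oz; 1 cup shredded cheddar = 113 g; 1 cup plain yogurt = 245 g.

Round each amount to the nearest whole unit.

Scaling factor: 54/16 = 27/8 = 3.375.
bread flour: 2 tbsp × 27/8 ≈ 7 tbsp
plain yogurt: (1 cup + 4 tbsp = 1.25 cup) × 27/8 × 245 g/cup ≈ 1034 g
cream cheese: (2 lb + 8 oz = 2.5 lb) × 27/8 × 16 oz/lb × 28.35 g/oz ≈ 3827 g
shredded cheddar: 2.75 cup × 27/8 × 113 g/cup ≈ 1049 g

bread flour: 7 tbsp; plain yogurt: 1034 g; cream cheese: 3827 g; shredded cheddar: 1049 g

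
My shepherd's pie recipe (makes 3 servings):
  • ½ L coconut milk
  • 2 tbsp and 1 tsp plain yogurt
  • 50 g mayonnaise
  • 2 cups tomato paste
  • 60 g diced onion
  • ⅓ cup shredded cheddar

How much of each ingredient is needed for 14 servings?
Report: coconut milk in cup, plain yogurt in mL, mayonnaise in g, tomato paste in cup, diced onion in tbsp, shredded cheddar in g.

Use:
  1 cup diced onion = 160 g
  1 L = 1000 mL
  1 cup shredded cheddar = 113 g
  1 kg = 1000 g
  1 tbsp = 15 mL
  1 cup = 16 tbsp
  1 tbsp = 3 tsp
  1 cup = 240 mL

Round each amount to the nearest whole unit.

Scaling factor: 14/3.
coconut milk: 0.5 L × 14/3 × 1000 mL/L ÷ 240 mL/cup ≈ 10 cup
plain yogurt: (2 tbsp + 1 tsp = 7/3 tbsp) × 14/3 × 15 mL/tbsp ≈ 163 mL
mayonnaise: 50 g × 14/3 ≈ 233 g
tomato paste: 2 cup × 14/3 ≈ 9 cup
diced onion: 60 g × 14/3 ÷ 160 g/cup × 16 tbsp/cup = 28 tbsp
shredded cheddar: 1/3 cup × 14/3 × 113 g/cup ≈ 176 g

coconut milk: 10 cup; plain yogurt: 163 mL; mayonnaise: 233 g; tomato paste: 9 cup; diced onion: 28 tbsp; shredded cheddar: 176 g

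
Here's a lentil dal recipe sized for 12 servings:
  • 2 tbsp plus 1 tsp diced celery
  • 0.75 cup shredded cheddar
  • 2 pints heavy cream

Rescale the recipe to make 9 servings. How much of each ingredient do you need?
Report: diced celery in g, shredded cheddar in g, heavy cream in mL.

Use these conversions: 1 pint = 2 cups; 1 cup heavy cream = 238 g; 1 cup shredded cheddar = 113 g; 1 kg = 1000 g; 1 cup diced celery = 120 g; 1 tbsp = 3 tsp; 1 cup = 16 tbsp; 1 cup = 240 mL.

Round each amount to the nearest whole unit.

diced celery: 13 g; shredded cheddar: 64 g; heavy cream: 720 mL

Scaling factor: 9/12 = 3/4 = 0.75.
diced celery: (2 tbsp + 1 tsp = 7/3 tbsp) × 3/4 ÷ 16 tbsp/cup × 120 g/cup ≈ 13 g
shredded cheddar: 0.75 cup × 3/4 × 113 g/cup ≈ 64 g
heavy cream: 2 pint × 3/4 × 2 cup/pint × 240 mL/cup = 720 mL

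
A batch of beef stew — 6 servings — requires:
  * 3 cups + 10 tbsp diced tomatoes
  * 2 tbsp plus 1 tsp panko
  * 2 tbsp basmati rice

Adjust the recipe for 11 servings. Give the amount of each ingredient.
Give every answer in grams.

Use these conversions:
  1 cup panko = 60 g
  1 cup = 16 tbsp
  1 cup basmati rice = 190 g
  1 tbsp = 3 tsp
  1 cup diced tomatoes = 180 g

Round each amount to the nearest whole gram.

diced tomatoes: 1196 g; panko: 16 g; basmati rice: 44 g

Scaling factor: 11/6.
diced tomatoes: (3 cup + 10 tbsp = 3.625 cup) × 11/6 × 180 g/cup ≈ 1196 g
panko: (2 tbsp + 1 tsp = 7/3 tbsp) × 11/6 ÷ 16 tbsp/cup × 60 g/cup ≈ 16 g
basmati rice: 2 tbsp × 11/6 ÷ 16 tbsp/cup × 190 g/cup ≈ 44 g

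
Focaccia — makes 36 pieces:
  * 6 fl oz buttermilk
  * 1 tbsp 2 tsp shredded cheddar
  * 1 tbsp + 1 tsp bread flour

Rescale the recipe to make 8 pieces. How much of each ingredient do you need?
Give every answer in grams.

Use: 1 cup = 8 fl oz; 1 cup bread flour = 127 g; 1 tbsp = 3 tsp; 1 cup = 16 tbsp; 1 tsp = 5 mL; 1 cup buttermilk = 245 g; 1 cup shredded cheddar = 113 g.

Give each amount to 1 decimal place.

Scaling factor: 8/36 = 2/9.
buttermilk: 6 fl oz × 2/9 ÷ 8 fl oz/cup × 245 g/cup ≈ 40.8 g
shredded cheddar: (1 tbsp + 2 tsp = 5/3 tbsp) × 2/9 ÷ 16 tbsp/cup × 113 g/cup ≈ 2.6 g
bread flour: (1 tbsp + 1 tsp = 4/3 tbsp) × 2/9 ÷ 16 tbsp/cup × 127 g/cup ≈ 2.4 g

buttermilk: 40.8 g; shredded cheddar: 2.6 g; bread flour: 2.4 g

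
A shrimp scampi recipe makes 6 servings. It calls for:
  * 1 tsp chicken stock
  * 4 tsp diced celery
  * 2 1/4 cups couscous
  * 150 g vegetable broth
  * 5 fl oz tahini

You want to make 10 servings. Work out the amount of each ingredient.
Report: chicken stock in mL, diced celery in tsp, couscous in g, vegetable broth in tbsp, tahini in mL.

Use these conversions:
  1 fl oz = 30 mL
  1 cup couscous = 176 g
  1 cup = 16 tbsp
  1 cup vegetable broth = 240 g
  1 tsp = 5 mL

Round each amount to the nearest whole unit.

Scaling factor: 10/6 = 5/3.
chicken stock: 1 tsp × 5/3 × 5 mL/tsp ≈ 8 mL
diced celery: 4 tsp × 5/3 ≈ 7 tsp
couscous: 2.25 cup × 5/3 × 176 g/cup = 660 g
vegetable broth: 150 g × 5/3 ÷ 240 g/cup × 16 tbsp/cup ≈ 17 tbsp
tahini: 5 fl oz × 5/3 × 30 mL/fl oz = 250 mL

chicken stock: 8 mL; diced celery: 7 tsp; couscous: 660 g; vegetable broth: 17 tbsp; tahini: 250 mL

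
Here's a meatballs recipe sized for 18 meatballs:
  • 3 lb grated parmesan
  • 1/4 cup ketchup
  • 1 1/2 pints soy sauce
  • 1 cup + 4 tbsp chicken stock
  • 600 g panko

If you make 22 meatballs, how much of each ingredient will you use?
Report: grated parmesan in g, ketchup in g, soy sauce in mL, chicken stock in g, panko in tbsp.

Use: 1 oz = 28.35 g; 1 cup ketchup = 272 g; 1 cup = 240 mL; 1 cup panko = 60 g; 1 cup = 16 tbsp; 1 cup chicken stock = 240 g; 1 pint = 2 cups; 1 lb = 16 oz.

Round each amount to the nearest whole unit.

Scaling factor: 22/18 = 11/9.
grated parmesan: 3 lb × 11/9 × 16 oz/lb × 28.35 g/oz ≈ 1663 g
ketchup: 0.25 cup × 11/9 × 272 g/cup ≈ 83 g
soy sauce: 1.5 pint × 11/9 × 2 cup/pint × 240 mL/cup = 880 mL
chicken stock: (1 cup + 4 tbsp = 1.25 cup) × 11/9 × 240 g/cup ≈ 367 g
panko: 600 g × 11/9 ÷ 60 g/cup × 16 tbsp/cup ≈ 196 tbsp

grated parmesan: 1663 g; ketchup: 83 g; soy sauce: 880 mL; chicken stock: 367 g; panko: 196 tbsp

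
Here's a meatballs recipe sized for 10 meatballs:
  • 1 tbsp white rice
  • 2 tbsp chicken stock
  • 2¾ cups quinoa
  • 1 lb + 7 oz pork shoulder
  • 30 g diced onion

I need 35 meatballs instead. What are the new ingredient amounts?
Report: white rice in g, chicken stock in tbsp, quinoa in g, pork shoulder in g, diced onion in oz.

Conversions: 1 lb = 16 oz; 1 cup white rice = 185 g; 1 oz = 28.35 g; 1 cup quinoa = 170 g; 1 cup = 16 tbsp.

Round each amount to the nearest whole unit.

Scaling factor: 35/10 = 7/2 = 3.5.
white rice: 1 tbsp × 7/2 ÷ 16 tbsp/cup × 185 g/cup ≈ 40 g
chicken stock: 2 tbsp × 7/2 = 7 tbsp
quinoa: 2.75 cup × 7/2 × 170 g/cup ≈ 1636 g
pork shoulder: (1 lb + 7 oz = 1.4375 lb) × 7/2 × 16 oz/lb × 28.35 g/oz ≈ 2282 g
diced onion: 30 g × 7/2 ÷ 28.35 g/oz ≈ 4 oz

white rice: 40 g; chicken stock: 7 tbsp; quinoa: 1636 g; pork shoulder: 2282 g; diced onion: 4 oz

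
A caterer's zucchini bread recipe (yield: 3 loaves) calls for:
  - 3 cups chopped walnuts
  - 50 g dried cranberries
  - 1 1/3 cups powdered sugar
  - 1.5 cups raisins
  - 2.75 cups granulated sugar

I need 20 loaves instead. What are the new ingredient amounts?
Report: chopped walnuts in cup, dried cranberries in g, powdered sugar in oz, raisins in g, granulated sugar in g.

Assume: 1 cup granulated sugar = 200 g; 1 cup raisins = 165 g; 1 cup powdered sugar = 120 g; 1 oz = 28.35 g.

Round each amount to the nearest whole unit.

chopped walnuts: 20 cup; dried cranberries: 333 g; powdered sugar: 38 oz; raisins: 1650 g; granulated sugar: 3667 g

Scaling factor: 20/3.
chopped walnuts: 3 cup × 20/3 = 20 cup
dried cranberries: 50 g × 20/3 ≈ 333 g
powdered sugar: 4/3 cup × 20/3 × 120 g/cup ÷ 28.35 g/oz ≈ 38 oz
raisins: 1.5 cup × 20/3 × 165 g/cup = 1650 g
granulated sugar: 2.75 cup × 20/3 × 200 g/cup ≈ 3667 g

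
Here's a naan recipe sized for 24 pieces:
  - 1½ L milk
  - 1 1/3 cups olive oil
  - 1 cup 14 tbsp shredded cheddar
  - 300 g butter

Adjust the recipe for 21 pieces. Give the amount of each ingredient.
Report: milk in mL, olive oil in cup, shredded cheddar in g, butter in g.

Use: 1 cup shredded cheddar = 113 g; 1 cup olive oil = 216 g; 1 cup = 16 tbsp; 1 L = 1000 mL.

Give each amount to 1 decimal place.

Scaling factor: 21/24 = 7/8 = 0.875.
milk: 1.5 L × 7/8 × 1000 mL/L = 1312.5 mL
olive oil: 4/3 cup × 7/8 ≈ 1.2 cup
shredded cheddar: (1 cup + 14 tbsp = 1.875 cup) × 7/8 × 113 g/cup ≈ 185.4 g
butter: 300 g × 7/8 = 262.5 g

milk: 1312.5 mL; olive oil: 1.2 cup; shredded cheddar: 185.4 g; butter: 262.5 g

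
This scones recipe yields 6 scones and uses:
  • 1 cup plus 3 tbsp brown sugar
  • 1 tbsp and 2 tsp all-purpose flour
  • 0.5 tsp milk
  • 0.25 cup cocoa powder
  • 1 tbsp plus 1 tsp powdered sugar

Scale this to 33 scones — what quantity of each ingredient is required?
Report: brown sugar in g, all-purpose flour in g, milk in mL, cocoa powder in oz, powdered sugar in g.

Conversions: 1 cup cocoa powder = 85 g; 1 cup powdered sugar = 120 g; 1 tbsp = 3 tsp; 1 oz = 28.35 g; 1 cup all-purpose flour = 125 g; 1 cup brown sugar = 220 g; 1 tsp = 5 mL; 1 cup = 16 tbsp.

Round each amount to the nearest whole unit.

Scaling factor: 33/6 = 11/2 = 5.5.
brown sugar: (1 cup + 3 tbsp = 1.1875 cup) × 11/2 × 220 g/cup ≈ 1437 g
all-purpose flour: (1 tbsp + 2 tsp = 5/3 tbsp) × 11/2 ÷ 16 tbsp/cup × 125 g/cup ≈ 72 g
milk: 0.5 tsp × 11/2 × 5 mL/tsp ≈ 14 mL
cocoa powder: 0.25 cup × 11/2 × 85 g/cup ÷ 28.35 g/oz ≈ 4 oz
powdered sugar: (1 tbsp + 1 tsp = 4/3 tbsp) × 11/2 ÷ 16 tbsp/cup × 120 g/cup = 55 g

brown sugar: 1437 g; all-purpose flour: 72 g; milk: 14 mL; cocoa powder: 4 oz; powdered sugar: 55 g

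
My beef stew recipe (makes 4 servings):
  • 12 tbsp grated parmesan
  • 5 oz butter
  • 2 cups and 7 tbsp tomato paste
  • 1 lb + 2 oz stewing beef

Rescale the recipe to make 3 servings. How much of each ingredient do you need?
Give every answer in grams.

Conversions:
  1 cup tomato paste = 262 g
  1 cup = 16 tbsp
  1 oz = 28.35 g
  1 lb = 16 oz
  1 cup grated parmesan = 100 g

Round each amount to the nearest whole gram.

Scaling factor: 3/4 = 0.75.
grated parmesan: 12 tbsp × 3/4 ÷ 16 tbsp/cup × 100 g/cup ≈ 56 g
butter: 5 oz × 3/4 × 28.35 g/oz ≈ 106 g
tomato paste: (2 cup + 7 tbsp = 2.4375 cup) × 3/4 × 262 g/cup ≈ 479 g
stewing beef: (1 lb + 2 oz = 1.125 lb) × 3/4 × 16 oz/lb × 28.35 g/oz ≈ 383 g

grated parmesan: 56 g; butter: 106 g; tomato paste: 479 g; stewing beef: 383 g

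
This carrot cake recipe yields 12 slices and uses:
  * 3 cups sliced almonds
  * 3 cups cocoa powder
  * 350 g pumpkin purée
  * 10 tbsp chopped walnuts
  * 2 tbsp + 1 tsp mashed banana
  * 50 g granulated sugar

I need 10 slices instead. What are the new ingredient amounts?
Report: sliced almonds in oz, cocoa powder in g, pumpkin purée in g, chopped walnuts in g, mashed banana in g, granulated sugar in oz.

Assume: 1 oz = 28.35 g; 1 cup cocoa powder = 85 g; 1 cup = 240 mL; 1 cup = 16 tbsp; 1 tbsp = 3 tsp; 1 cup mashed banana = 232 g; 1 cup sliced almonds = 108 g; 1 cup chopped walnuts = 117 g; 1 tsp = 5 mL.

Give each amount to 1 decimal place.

sliced almonds: 9.5 oz; cocoa powder: 212.5 g; pumpkin purée: 291.7 g; chopped walnuts: 60.9 g; mashed banana: 28.2 g; granulated sugar: 1.5 oz

Scaling factor: 10/12 = 5/6.
sliced almonds: 3 cup × 5/6 × 108 g/cup ÷ 28.35 g/oz ≈ 9.5 oz
cocoa powder: 3 cup × 5/6 × 85 g/cup = 212.5 g
pumpkin purée: 350 g × 5/6 ≈ 291.7 g
chopped walnuts: 10 tbsp × 5/6 ÷ 16 tbsp/cup × 117 g/cup ≈ 60.9 g
mashed banana: (2 tbsp + 1 tsp = 7/3 tbsp) × 5/6 ÷ 16 tbsp/cup × 232 g/cup ≈ 28.2 g
granulated sugar: 50 g × 5/6 ÷ 28.35 g/oz ≈ 1.5 oz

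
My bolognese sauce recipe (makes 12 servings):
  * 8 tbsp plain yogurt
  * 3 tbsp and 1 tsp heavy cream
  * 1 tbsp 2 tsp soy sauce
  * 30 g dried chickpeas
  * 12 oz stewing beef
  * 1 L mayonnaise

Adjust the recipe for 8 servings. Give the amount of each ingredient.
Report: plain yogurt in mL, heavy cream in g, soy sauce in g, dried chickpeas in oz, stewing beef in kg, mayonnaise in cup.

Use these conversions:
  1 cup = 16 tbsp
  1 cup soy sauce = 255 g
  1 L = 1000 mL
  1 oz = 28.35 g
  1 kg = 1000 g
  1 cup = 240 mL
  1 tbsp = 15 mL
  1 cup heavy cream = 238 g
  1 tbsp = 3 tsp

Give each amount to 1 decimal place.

plain yogurt: 80.0 mL; heavy cream: 33.1 g; soy sauce: 17.7 g; dried chickpeas: 0.7 oz; stewing beef: 0.2 kg; mayonnaise: 2.8 cup

Scaling factor: 8/12 = 2/3.
plain yogurt: 8 tbsp × 2/3 × 15 mL/tbsp = 80.0 mL
heavy cream: (3 tbsp + 1 tsp = 10/3 tbsp) × 2/3 ÷ 16 tbsp/cup × 238 g/cup ≈ 33.1 g
soy sauce: (1 tbsp + 2 tsp = 5/3 tbsp) × 2/3 ÷ 16 tbsp/cup × 255 g/cup ≈ 17.7 g
dried chickpeas: 30 g × 2/3 ÷ 28.35 g/oz ≈ 0.7 oz
stewing beef: 12 oz × 2/3 × 28.35 g/oz ÷ 1000 g/kg ≈ 0.2 kg
mayonnaise: 1 L × 2/3 × 1000 mL/L ÷ 240 mL/cup ≈ 2.8 cup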